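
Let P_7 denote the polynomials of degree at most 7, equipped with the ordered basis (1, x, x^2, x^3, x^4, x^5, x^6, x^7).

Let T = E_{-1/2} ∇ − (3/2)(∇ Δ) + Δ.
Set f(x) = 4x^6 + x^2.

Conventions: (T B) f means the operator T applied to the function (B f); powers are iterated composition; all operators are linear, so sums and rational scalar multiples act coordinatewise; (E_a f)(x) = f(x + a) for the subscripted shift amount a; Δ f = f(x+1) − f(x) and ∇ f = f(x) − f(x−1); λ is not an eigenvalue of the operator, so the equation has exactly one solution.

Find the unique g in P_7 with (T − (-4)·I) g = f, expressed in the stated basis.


the result is g(x) = x^6 - 3x^5 + (45/2)x^4 - (385/4)x^3 + (1351/4)x^2 - (24359/32)x + 55665/64

write g with unknown coordinates in the stated basis and equate coefficients in (T − (-4)·I) g = f
solving from the highest basis element down gives g = x^6 - 3x^5 + (45/2)x^4 - (385/4)x^3 + (1351/4)x^2 - (24359/32)x + 55665/64
check: T g = 12x^5 - 90x^4 + 385x^3 - 1350x^2 + (24359/8)x - 55665/16
so T g − (-4)·g = 4x^6 + x^2 = f ✓


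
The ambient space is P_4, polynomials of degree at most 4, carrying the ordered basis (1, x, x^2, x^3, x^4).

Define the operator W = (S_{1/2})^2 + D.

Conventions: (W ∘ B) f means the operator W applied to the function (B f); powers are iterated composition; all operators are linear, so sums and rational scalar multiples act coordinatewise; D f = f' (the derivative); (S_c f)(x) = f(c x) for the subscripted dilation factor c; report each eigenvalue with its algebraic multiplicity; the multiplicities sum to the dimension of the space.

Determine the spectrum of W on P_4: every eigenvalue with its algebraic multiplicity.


image of 1: 1
image of x: (1/4)x + 1
image of x^2: (1/16)x^2 + 2x
image of x^3: (1/64)x^3 + 3x^2
image of x^4: (1/256)x^4 + 4x^3
the matrix is upper triangular; its diagonal is (1, 1/4, 1/16, 1/64, 1/256)
for a triangular matrix the eigenvalues are the diagonal entries, with algebraic multiplicity their repetition count

λ = 1/256 (multiplicity 1), λ = 1/64 (multiplicity 1), λ = 1/16 (multiplicity 1), λ = 1/4 (multiplicity 1), λ = 1 (multiplicity 1)


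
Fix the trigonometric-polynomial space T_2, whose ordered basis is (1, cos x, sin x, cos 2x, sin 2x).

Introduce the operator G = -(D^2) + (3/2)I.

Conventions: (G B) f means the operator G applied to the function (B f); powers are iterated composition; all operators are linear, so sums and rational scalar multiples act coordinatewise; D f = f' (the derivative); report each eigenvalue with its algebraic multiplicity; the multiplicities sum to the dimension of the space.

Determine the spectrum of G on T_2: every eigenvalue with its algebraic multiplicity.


λ = 3/2 (multiplicity 1), λ = 5/2 (multiplicity 2), λ = 11/2 (multiplicity 2)

image of 1: 3/2
image of cos x: (5/2)cos x
image of sin x: (5/2)sin x
image of cos 2x: (11/2)cos 2x
image of sin 2x: (11/2)sin 2x
the matrix is diagonal; its diagonal is (3/2, 5/2, 5/2, 11/2, 11/2)
for a triangular matrix the eigenvalues are the diagonal entries, with algebraic multiplicity their repetition count


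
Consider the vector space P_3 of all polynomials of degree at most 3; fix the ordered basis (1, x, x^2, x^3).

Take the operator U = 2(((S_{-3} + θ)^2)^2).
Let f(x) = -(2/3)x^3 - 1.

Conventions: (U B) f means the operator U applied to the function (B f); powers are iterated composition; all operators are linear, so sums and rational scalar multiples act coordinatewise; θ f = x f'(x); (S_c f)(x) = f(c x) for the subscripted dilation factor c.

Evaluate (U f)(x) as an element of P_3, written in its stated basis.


S_{-3} f = 18x^3 - 1
θ f = -2x^3
(S_{-3} + θ) f = 16x^3 - 1
S_{-3} (S_{-3} + θ) f = -432x^3 - 1
θ (S_{-3} + θ) f = 48x^3
(S_{-3} + θ) (S_{-3} + θ) f = -384x^3 - 1
S_{-3} (S_{-3} + θ)^2 f = 10368x^3 - 1
θ (S_{-3} + θ)^2 f = -1152x^3
(S_{-3} + θ) (S_{-3} + θ)^2 f = 9216x^3 - 1
S_{-3} (S_{-3} + θ) (S_{-3} + θ)^2 f = -248832x^3 - 1
θ (S_{-3} + θ) (S_{-3} + θ)^2 f = 27648x^3
(S_{-3} + θ) (S_{-3} + θ) (S_{-3} + θ)^2 f = -221184x^3 - 1
(2(((S_{-3} + θ)^2)^2)) f = -442368x^3 - 2

the image equals g(x) = -442368x^3 - 2


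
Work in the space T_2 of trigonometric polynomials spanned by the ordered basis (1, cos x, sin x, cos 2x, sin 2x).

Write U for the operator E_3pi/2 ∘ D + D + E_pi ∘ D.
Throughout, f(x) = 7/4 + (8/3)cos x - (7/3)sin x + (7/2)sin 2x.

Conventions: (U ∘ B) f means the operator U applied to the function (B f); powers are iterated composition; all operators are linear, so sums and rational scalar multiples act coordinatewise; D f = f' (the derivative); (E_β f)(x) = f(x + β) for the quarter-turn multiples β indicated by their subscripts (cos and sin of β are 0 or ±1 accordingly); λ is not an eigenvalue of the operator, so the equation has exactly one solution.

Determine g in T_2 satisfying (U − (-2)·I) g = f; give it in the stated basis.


write g with unknown coordinates in the stated basis and equate coefficients in (U − (-2)·I) g = f
solving from the highest basis element down gives g = 7/8 + (8/9)cos x - (7/9)sin x - (7/8)cos 2x + (7/8)sin 2x
check: U g = (8/9)cos x - (7/9)sin x + (7/4)cos 2x + (7/4)sin 2x
so U g − (-2)·g = 7/4 + (8/3)cos x - (7/3)sin x + (7/2)sin 2x = f ✓

the result is g(x) = 7/8 + (8/9)cos x - (7/9)sin x - (7/8)cos 2x + (7/8)sin 2x


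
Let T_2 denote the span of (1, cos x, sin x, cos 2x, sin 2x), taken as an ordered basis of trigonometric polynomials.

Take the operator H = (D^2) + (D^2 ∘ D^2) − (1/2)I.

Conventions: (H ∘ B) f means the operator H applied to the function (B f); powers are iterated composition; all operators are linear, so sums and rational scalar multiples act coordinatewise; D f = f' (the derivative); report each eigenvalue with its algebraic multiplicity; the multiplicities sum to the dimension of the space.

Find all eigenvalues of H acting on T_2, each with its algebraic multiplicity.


image of 1: -1/2
image of cos x: -(1/2)cos x
image of sin x: -(1/2)sin x
image of cos 2x: (23/2)cos 2x
image of sin 2x: (23/2)sin 2x
the matrix is diagonal; its diagonal is (-1/2, -1/2, -1/2, 23/2, 23/2)
for a triangular matrix the eigenvalues are the diagonal entries, with algebraic multiplicity their repetition count

λ = -1/2 (multiplicity 3), λ = 23/2 (multiplicity 2)


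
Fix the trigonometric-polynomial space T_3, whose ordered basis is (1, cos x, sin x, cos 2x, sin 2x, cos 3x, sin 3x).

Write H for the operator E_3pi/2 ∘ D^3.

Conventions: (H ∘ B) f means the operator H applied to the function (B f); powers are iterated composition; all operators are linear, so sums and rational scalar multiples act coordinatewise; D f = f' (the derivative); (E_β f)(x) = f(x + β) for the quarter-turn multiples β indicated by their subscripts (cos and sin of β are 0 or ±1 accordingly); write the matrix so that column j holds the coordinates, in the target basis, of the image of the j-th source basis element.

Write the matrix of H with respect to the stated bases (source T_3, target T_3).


image of 1: 0
image of cos x: -cos x
image of sin x: -sin x
image of cos 2x: -8sin 2x
image of sin 2x: 8cos 2x
image of cos 3x: 27cos 3x
image of sin 3x: 27sin 3x
each image's coordinates form column j of the matrix

the matrix is [[0, 0, 0, 0, 0, 0, 0]; [0, -1, 0, 0, 0, 0, 0]; [0, 0, -1, 0, 0, 0, 0]; [0, 0, 0, 0, 8, 0, 0]; [0, 0, 0, -8, 0, 0, 0]; [0, 0, 0, 0, 0, 27, 0]; [0, 0, 0, 0, 0, 0, 27]] (rows listed top to bottom)


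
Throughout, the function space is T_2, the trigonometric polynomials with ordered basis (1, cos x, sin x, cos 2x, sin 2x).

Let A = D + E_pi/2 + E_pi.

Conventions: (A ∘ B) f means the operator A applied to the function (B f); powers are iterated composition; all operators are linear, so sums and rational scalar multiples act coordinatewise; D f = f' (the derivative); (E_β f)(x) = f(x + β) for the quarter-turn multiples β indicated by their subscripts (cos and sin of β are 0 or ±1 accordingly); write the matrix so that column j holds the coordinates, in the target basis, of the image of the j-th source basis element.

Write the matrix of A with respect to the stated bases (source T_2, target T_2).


the matrix is [[2, 0, 0, 0, 0]; [0, -1, 2, 0, 0]; [0, -2, -1, 0, 0]; [0, 0, 0, 0, 2]; [0, 0, 0, -2, 0]] (rows listed top to bottom)

image of 1: 2
image of cos x: -cos x - 2sin x
image of sin x: 2cos x - sin x
image of cos 2x: -2sin 2x
image of sin 2x: 2cos 2x
each image's coordinates form column j of the matrix


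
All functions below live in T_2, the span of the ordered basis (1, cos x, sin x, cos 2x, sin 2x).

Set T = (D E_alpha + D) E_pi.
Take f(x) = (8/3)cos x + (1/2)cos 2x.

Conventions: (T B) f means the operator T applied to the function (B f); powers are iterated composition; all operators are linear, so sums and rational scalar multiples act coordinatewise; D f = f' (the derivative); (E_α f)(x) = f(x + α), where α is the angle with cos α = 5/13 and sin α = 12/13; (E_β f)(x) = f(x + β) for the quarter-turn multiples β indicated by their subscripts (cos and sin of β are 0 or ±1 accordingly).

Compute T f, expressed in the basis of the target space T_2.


g(x) = (32/13)cos x + (48/13)sin x - (120/169)cos 2x - (50/169)sin 2x

E_pi f = -(8/3)cos x + (1/2)cos 2x
E_alpha E_pi f = -(40/39)cos x + (32/13)sin x - (119/338)cos 2x - (60/169)sin 2x
D E_alpha E_pi f = (32/13)cos x + (40/39)sin x - (120/169)cos 2x + (119/169)sin 2x
D E_pi f = (8/3)sin x - sin 2x
(D E_alpha + D) E_pi f = (32/13)cos x + (48/13)sin x - (120/169)cos 2x - (50/169)sin 2x


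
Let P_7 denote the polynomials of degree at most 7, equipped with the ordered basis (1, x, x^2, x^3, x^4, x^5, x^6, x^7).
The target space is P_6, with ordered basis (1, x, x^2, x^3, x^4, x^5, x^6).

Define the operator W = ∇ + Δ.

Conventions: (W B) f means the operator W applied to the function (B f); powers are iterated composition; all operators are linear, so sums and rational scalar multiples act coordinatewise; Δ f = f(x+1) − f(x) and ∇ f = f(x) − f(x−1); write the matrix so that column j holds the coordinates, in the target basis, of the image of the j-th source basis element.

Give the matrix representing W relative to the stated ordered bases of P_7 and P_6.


image of 1: 0
image of x: 2
image of x^2: 4x
image of x^3: 6x^2 + 2
image of x^4: 8x^3 + 8x
image of x^5: 10x^4 + 20x^2 + 2
image of x^6: 12x^5 + 40x^3 + 12x
image of x^7: 14x^6 + 70x^4 + 42x^2 + 2
each image's coordinates form column j of the matrix

the matrix is [[0, 2, 0, 2, 0, 2, 0, 2]; [0, 0, 4, 0, 8, 0, 12, 0]; [0, 0, 0, 6, 0, 20, 0, 42]; [0, 0, 0, 0, 8, 0, 40, 0]; [0, 0, 0, 0, 0, 10, 0, 70]; [0, 0, 0, 0, 0, 0, 12, 0]; [0, 0, 0, 0, 0, 0, 0, 14]] (rows listed top to bottom)


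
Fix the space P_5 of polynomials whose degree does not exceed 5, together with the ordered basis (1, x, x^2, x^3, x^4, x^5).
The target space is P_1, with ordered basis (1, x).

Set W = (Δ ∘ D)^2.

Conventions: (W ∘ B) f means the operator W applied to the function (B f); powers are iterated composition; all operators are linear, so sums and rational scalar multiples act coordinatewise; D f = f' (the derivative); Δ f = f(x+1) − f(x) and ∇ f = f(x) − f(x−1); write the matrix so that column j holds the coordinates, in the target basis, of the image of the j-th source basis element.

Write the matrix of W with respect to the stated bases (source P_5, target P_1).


image of 1: 0
image of x: 0
image of x^2: 0
image of x^3: 0
image of x^4: 24
image of x^5: 120x + 120
each image's coordinates form column j of the matrix

the matrix is [[0, 0, 0, 0, 24, 120]; [0, 0, 0, 0, 0, 120]] (rows listed top to bottom)


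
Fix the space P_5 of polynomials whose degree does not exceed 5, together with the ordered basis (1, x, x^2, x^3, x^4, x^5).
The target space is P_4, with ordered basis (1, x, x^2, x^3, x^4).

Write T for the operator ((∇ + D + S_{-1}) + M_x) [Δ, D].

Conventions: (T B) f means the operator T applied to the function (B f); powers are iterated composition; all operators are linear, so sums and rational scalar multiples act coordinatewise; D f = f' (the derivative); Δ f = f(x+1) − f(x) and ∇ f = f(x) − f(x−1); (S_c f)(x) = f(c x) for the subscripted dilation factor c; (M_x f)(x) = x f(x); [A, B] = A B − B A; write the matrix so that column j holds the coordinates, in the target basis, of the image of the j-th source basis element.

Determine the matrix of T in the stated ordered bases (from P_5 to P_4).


image of 1: 0
image of x: 0
image of x^2: 0
image of x^3: 0
image of x^4: 0
image of x^5: 0
each image's coordinates form column j of the matrix

the matrix is [[0, 0, 0, 0, 0, 0]; [0, 0, 0, 0, 0, 0]; [0, 0, 0, 0, 0, 0]; [0, 0, 0, 0, 0, 0]; [0, 0, 0, 0, 0, 0]] (rows listed top to bottom)


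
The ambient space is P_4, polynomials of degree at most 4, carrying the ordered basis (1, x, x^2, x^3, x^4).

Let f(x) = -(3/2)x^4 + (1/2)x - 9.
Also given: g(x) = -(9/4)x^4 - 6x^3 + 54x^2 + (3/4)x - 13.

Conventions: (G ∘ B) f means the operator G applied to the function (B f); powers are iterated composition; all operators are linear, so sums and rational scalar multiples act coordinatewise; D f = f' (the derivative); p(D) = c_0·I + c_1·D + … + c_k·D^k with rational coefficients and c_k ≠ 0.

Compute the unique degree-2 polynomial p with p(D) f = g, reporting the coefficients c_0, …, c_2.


c_0 = 3/2, c_1 = 1, c_2 = -3

D^0 f = -(3/2)x^4 + (1/2)x - 9
D^1 f = -6x^3 + 1/2
D^2 f = -18x^2
matching coefficients of g against c_0 f + c_1 Df + … from the top degree down determines the c_i
solution: c_0 = 3/2, c_1 = 1, c_2 = -3


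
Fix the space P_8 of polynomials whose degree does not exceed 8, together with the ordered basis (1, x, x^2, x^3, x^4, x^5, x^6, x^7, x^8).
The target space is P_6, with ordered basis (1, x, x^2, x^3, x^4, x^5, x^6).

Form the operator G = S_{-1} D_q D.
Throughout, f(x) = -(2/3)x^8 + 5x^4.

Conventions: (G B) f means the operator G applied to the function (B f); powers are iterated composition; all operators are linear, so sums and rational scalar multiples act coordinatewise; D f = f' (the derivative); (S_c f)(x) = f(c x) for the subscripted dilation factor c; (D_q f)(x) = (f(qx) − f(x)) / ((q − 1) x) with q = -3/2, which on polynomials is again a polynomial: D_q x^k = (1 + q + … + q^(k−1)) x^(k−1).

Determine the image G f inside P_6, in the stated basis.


D f = -(16/3)x^7 + 20x^3
D_q D f = -(463/12)x^6 + 35x^2
S_{-1} D_q D f = -(463/12)x^6 + 35x^2

the image equals g(x) = -(463/12)x^6 + 35x^2


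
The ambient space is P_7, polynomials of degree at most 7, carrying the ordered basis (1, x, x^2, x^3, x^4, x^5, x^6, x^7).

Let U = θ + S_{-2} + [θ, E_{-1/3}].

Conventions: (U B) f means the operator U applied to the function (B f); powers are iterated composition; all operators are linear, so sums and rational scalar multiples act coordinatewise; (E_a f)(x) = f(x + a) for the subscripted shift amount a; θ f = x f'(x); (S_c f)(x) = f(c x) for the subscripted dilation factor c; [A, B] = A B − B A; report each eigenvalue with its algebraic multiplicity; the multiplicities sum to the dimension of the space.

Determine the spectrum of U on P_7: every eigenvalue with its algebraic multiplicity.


image of 1: 1
image of x: -x + 1/3
image of x^2: 6x^2 + (2/3)x - 2/9
image of x^3: -5x^3 + x^2 - (2/3)x + 1/9
image of x^4: 20x^4 + (4/3)x^3 - (4/3)x^2 + (4/9)x - 4/81
image of x^5: -27x^5 + (5/3)x^4 - (20/9)x^3 + (10/9)x^2 - (20/81)x + 5/243
image of x^6: 70x^6 + 2x^5 - (10/3)x^4 + (20/9)x^3 - (20/27)x^2 + (10/81)x - 2/243
image of x^7: -121x^7 + (7/3)x^6 - (14/3)x^5 + (35/9)x^4 - (140/81)x^3 + (35/81)x^2 - (14/243)x + 7/2187
the matrix is upper triangular; its diagonal is (1, -1, 6, -5, 20, -27, 70, -121)
for a triangular matrix the eigenvalues are the diagonal entries, with algebraic multiplicity their repetition count

λ = -121 (multiplicity 1), λ = -27 (multiplicity 1), λ = -5 (multiplicity 1), λ = -1 (multiplicity 1), λ = 1 (multiplicity 1), λ = 6 (multiplicity 1), λ = 20 (multiplicity 1), λ = 70 (multiplicity 1)


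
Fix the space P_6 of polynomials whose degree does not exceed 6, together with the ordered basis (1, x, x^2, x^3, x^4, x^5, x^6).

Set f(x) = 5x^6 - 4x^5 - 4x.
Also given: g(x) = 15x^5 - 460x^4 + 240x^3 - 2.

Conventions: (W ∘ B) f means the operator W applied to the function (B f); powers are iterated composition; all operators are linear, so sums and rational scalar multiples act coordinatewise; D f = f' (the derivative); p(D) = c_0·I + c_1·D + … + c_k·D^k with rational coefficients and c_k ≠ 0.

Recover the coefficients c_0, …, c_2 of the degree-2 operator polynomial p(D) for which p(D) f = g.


c_0 = 0, c_1 = 1/2, c_2 = -3

D^0 f = 5x^6 - 4x^5 - 4x
D^1 f = 30x^5 - 20x^4 - 4
D^2 f = 150x^4 - 80x^3
matching coefficients of g against c_0 f + c_1 Df + … from the top degree down determines the c_i
solution: c_0 = 0, c_1 = 1/2, c_2 = -3


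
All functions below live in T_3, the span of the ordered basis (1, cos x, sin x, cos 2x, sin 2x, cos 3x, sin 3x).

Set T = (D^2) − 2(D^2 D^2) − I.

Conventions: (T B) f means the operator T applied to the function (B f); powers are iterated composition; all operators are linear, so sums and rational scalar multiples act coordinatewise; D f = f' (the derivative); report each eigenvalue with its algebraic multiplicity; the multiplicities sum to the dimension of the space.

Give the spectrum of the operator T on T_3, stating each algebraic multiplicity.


λ = -172 (multiplicity 2), λ = -37 (multiplicity 2), λ = -4 (multiplicity 2), λ = -1 (multiplicity 1)

image of 1: -1
image of cos x: -4cos x
image of sin x: -4sin x
image of cos 2x: -37cos 2x
image of sin 2x: -37sin 2x
image of cos 3x: -172cos 3x
image of sin 3x: -172sin 3x
the matrix is diagonal; its diagonal is (-1, -4, -4, -37, -37, -172, -172)
for a triangular matrix the eigenvalues are the diagonal entries, with algebraic multiplicity their repetition count


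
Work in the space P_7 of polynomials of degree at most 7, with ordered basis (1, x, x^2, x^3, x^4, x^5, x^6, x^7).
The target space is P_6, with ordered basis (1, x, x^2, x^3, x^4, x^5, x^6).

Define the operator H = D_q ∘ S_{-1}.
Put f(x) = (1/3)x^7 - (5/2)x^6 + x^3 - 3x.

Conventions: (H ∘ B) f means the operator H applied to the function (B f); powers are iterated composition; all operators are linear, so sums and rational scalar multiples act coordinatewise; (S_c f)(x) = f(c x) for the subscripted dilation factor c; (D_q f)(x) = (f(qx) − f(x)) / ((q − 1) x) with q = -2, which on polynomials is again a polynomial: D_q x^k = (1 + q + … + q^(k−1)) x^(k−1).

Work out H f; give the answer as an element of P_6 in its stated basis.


g(x) = -(43/3)x^6 + (105/2)x^5 - 3x^2 + 3

S_{-1} f = -(1/3)x^7 - (5/2)x^6 - x^3 + 3x
D_q S_{-1} f = -(43/3)x^6 + (105/2)x^5 - 3x^2 + 3


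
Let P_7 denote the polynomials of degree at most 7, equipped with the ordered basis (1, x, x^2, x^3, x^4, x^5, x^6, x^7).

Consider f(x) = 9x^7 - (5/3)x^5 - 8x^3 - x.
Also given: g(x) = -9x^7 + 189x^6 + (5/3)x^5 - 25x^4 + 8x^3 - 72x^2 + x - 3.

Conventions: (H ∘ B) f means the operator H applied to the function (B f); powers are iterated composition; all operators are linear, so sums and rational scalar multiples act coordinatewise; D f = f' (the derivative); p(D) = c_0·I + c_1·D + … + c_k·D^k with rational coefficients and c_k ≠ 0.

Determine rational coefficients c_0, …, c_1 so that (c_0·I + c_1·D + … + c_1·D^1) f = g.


D^0 f = 9x^7 - (5/3)x^5 - 8x^3 - x
D^1 f = 63x^6 - (25/3)x^4 - 24x^2 - 1
matching coefficients of g against c_0 f + c_1 Df + … from the top degree down determines the c_i
solution: c_0 = -1, c_1 = 3

p(D) = -I + 3·D, i.e. c_0 = -1, c_1 = 3


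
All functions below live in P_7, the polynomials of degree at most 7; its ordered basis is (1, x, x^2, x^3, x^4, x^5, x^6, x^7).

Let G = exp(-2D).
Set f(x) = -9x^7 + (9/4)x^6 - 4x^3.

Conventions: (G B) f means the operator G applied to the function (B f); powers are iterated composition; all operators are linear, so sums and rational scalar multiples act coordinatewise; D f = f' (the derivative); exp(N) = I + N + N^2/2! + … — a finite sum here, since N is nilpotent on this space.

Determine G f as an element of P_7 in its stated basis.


the image equals g(x) = -9x^7 + (513/4)x^6 - 783x^5 + 2655x^4 - 5404x^3 + 6612x^2 - 4512x + 1328

order-1 term: 126x^6 - 27x^5 + 24x^2
order-2 term: -756x^5 + 135x^4 - 48x
order-3 term: 2520x^4 - 360x^3 + 32
order-4 term: -5040x^3 + 540x^2
order-5 term: 6048x^2 - 432x
order-6 term: -4032x + 144
order-7 term: 1152
the series for exp(-2D) f terminates at order 7
exp(-2D) f = -9x^7 + (513/4)x^6 - 783x^5 + 2655x^4 - 5404x^3 + 6612x^2 - 4512x + 1328


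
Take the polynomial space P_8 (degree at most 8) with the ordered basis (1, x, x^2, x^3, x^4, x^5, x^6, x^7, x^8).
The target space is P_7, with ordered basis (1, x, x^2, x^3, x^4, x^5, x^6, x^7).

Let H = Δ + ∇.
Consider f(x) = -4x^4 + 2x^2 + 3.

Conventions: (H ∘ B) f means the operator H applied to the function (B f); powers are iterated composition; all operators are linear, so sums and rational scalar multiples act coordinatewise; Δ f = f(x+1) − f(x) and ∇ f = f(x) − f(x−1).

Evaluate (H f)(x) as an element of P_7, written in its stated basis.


Δ f = -16x^3 - 24x^2 - 12x - 2
∇ f = -16x^3 + 24x^2 - 12x + 2
(Δ + ∇) f = -32x^3 - 24x

the image equals g(x) = -32x^3 - 24x


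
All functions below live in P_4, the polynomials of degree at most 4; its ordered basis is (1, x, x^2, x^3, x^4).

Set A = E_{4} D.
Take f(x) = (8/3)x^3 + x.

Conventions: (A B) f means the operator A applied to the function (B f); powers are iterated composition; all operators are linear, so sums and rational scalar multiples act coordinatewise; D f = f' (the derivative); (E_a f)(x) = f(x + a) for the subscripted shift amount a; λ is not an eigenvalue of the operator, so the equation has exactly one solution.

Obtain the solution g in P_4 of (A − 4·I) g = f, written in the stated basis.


g(x) = -(2/3)x^3 - (1/2)x^2 - (9/2)x - 81/8

write g with unknown coordinates in the stated basis and equate coefficients in (A − 4·I) g = f
solving from the highest basis element down gives g = -(2/3)x^3 - (1/2)x^2 - (9/2)x - 81/8
check: A g = -2x^2 - 17x - 81/2
so A g − 4·g = (8/3)x^3 + x = f ✓


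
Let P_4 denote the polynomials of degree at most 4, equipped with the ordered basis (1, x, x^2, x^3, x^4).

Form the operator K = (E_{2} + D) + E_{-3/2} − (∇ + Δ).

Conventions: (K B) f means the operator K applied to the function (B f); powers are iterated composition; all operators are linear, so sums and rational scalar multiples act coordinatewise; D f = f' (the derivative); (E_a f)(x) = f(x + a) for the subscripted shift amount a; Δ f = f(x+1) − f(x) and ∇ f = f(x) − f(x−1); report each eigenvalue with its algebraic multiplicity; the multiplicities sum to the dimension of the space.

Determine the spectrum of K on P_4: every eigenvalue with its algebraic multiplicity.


λ = 2 (multiplicity 5)

image of 1: 2
image of x: 2x - 1/2
image of x^2: 2x^2 - x + 25/4
image of x^3: 2x^3 - (3/2)x^2 + (75/4)x + 21/8
image of x^4: 2x^4 - 2x^3 + (75/2)x^2 + (21/2)x + 337/16
the matrix is upper triangular; its diagonal is (2, 2, 2, 2, 2)
for a triangular matrix the eigenvalues are the diagonal entries, with algebraic multiplicity their repetition count


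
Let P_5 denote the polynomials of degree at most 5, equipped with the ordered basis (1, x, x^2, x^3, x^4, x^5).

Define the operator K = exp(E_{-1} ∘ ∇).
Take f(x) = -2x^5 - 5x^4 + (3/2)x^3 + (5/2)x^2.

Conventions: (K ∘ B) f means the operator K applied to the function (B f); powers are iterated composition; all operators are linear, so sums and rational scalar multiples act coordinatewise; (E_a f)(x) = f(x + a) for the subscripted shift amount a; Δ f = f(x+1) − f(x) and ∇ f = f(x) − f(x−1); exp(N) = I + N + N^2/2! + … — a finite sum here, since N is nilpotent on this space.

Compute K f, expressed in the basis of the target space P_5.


order-1 term: -10x^4 + 40x^3 - (91/2)x^2 + (3/2)x + 16
order-2 term: -20x^3 + 150x^2 - (731/2)x + 284
order-3 term: -20x^2 + 160x - 637/2
order-4 term: -10x + 55
order-5 term: -2
the series for exp(E_{-1} ∘ ∇) f terminates at order 5
exp(E_{-1} ∘ ∇) f = -2x^5 - 15x^4 + (43/2)x^3 + 87x^2 - 214x + 69/2

the result is g(x) = -2x^5 - 15x^4 + (43/2)x^3 + 87x^2 - 214x + 69/2


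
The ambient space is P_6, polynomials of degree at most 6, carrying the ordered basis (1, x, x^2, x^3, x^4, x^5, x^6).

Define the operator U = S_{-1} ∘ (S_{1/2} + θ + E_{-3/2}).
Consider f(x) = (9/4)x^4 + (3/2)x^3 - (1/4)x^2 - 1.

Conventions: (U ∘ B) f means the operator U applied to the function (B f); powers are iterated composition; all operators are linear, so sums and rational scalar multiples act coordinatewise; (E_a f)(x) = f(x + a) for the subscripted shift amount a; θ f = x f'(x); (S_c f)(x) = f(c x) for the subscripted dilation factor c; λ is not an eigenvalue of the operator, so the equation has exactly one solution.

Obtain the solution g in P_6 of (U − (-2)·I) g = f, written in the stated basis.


write g with unknown coordinates in the stated basis and equate coefficients in (U − (-2)·I) g = f
solving from the highest basis element down gives g = (36/113)x^4 + (372/1921)x^3 - (4039/5763)x^2 + (3424/1921)x + 8803/15368
check: U g = (729/452)x^4 + (4275/3842)x^3 + (26549/23052)x^2 - (6848/1921)x - 16487/7684
so U g − (-2)·g = (9/4)x^4 + (3/2)x^3 - (1/4)x^2 - 1 = f ✓

the result is g(x) = (36/113)x^4 + (372/1921)x^3 - (4039/5763)x^2 + (3424/1921)x + 8803/15368


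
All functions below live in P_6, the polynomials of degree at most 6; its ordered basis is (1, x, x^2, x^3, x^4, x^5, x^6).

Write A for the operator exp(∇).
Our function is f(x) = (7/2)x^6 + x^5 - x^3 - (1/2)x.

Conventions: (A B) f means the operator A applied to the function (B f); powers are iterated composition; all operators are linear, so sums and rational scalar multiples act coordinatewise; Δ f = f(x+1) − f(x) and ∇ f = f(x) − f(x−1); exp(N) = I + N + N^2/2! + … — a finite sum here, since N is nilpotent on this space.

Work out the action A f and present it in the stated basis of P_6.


order-1 term: 21x^5 - (95/2)x^4 + 60x^3 - (91/2)x^2 + 19x - 4
order-2 term: (105/2)x^4 - 200x^3 + (675/2)x^2 - 283x + 193/2
order-3 term: 70x^3 - 305x^2 + 495x - 291
order-4 term: (105/2)x^2 - 205x + 435/2
order-5 term: 21x - 103/2
order-6 term: 7/2
the series for exp(∇) f terminates at order 6
exp(∇) f = (7/2)x^6 + 22x^5 + 5x^4 - 71x^3 + (79/2)x^2 + (93/2)x - 29

the image equals g(x) = (7/2)x^6 + 22x^5 + 5x^4 - 71x^3 + (79/2)x^2 + (93/2)x - 29


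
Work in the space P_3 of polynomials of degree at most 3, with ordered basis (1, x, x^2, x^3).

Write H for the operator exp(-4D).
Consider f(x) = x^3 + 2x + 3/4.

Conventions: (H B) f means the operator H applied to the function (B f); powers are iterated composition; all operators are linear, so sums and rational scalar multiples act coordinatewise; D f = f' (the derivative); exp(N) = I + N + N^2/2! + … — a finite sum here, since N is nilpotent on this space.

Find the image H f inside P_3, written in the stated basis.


order-1 term: -12x^2 - 8
order-2 term: 48x
order-3 term: -64
the series for exp(-4D) f terminates at order 3
exp(-4D) f = x^3 - 12x^2 + 50x - 285/4

g(x) = x^3 - 12x^2 + 50x - 285/4


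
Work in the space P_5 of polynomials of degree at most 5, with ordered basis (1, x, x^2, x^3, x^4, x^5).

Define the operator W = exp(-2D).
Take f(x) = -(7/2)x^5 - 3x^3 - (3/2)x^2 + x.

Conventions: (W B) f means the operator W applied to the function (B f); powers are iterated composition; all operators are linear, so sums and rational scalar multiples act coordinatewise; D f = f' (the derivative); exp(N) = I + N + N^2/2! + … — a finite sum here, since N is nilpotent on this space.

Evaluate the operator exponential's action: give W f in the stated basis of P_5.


order-1 term: 35x^4 + 18x^2 + 6x - 2
order-2 term: -140x^3 - 36x - 6
order-3 term: 280x^2 + 24
order-4 term: -280x
order-5 term: 112
the series for exp(-2D) f terminates at order 5
exp(-2D) f = -(7/2)x^5 + 35x^4 - 143x^3 + (593/2)x^2 - 309x + 128

the result is g(x) = -(7/2)x^5 + 35x^4 - 143x^3 + (593/2)x^2 - 309x + 128


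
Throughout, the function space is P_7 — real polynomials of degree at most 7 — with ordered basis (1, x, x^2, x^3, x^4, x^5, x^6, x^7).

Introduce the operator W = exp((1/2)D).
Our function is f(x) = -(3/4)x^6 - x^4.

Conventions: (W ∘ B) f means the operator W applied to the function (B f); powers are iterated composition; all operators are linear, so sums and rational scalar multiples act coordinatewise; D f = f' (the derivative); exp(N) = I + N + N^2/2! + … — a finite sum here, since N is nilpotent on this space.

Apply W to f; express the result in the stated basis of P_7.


order-1 term: -(9/4)x^5 - 2x^3
order-2 term: -(45/16)x^4 - (3/2)x^2
order-3 term: -(15/8)x^3 - (1/2)x
order-4 term: -(45/64)x^2 - 1/16
order-5 term: -(9/64)x
order-6 term: -3/256
the series for exp((1/2)D) f terminates at order 6
exp((1/2)D) f = -(3/4)x^6 - (9/4)x^5 - (61/16)x^4 - (31/8)x^3 - (141/64)x^2 - (41/64)x - 19/256

the image equals g(x) = -(3/4)x^6 - (9/4)x^5 - (61/16)x^4 - (31/8)x^3 - (141/64)x^2 - (41/64)x - 19/256


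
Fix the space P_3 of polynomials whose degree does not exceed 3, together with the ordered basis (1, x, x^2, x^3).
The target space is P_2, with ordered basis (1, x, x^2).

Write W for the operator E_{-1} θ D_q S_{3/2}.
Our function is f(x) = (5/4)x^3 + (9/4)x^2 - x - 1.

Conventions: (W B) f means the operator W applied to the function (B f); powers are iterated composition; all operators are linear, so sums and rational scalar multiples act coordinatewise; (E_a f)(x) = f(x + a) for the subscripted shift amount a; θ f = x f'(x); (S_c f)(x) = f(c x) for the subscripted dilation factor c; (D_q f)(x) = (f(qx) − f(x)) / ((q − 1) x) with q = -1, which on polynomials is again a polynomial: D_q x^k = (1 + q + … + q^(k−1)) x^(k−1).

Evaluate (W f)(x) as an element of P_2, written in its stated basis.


g(x) = (135/16)x^2 - (135/8)x + 135/16

S_{3/2} f = (135/32)x^3 + (81/16)x^2 - (3/2)x - 1
D_q S_{3/2} f = (135/32)x^2 - 3/2
θ D_q S_{3/2} f = (135/16)x^2
E_{-1} θ D_q S_{3/2} f = (135/16)x^2 - (135/8)x + 135/16


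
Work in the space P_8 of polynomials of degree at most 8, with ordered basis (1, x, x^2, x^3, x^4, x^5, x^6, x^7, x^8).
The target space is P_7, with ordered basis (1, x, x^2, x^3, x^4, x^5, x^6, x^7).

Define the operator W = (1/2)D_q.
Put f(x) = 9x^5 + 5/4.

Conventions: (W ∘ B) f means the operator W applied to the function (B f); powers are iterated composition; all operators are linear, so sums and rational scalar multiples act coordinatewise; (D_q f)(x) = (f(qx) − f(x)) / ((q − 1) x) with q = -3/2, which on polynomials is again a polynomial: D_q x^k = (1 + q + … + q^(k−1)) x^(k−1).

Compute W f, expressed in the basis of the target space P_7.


the result is g(x) = (495/32)x^4

D_q f = (495/16)x^4
((1/2)D_q) f = (495/32)x^4


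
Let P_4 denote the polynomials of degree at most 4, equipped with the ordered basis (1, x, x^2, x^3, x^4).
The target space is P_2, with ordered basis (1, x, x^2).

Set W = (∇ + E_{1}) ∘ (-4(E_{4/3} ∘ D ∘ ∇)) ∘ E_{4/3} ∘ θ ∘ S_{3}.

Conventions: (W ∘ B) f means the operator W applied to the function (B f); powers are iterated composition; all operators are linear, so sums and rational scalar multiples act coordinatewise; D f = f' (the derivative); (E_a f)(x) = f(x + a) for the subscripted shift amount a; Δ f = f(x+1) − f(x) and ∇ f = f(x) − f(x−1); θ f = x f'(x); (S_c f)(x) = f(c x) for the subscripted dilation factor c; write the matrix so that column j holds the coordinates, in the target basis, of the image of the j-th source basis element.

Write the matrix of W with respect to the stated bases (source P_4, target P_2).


image of 1: 0
image of x: 0
image of x^2: -144
image of x^3: -1944x - 8100
image of x^4: -15552x^2 - 129600x - 209088
each image's coordinates form column j of the matrix

the matrix is [[0, 0, -144, -8100, -209088]; [0, 0, 0, -1944, -129600]; [0, 0, 0, 0, -15552]] (rows listed top to bottom)


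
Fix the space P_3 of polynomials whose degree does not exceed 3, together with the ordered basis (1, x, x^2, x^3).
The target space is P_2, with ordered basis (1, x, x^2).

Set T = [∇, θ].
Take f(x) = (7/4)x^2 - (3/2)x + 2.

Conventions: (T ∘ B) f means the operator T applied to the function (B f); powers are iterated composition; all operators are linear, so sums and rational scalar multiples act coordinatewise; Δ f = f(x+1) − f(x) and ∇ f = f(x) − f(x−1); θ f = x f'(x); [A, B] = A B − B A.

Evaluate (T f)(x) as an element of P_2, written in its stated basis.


θ f = (7/2)x^2 - (3/2)x
∇ θ f = 7x - 5
∇ f = (7/2)x - 13/4
θ ∇ f = (7/2)x
[∇, θ] f = (7/2)x - 5

the result is g(x) = (7/2)x - 5


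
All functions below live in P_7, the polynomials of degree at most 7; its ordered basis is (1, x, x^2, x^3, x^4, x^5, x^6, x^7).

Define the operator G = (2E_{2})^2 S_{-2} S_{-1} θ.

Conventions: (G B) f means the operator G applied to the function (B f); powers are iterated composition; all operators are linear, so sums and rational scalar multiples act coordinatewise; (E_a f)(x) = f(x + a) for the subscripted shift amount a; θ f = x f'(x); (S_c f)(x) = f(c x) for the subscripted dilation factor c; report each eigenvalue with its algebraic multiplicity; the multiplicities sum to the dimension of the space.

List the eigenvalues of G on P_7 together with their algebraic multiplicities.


image of 1: 0
image of x: 8x + 32
image of x^2: 32x^2 + 256x + 512
image of x^3: 96x^3 + 1152x^2 + 4608x + 6144
image of x^4: 256x^4 + 4096x^3 + 24576x^2 + 65536x + 65536
image of x^5: 640x^5 + 12800x^4 + 102400x^3 + 409600x^2 + 819200x + 655360
image of x^6: 1536x^6 + 36864x^5 + 368640x^4 + 1966080x^3 + 5898240x^2 + 9437184x + 6291456
image of x^7: 3584x^7 + 100352x^6 + 1204224x^5 + 8028160x^4 + 32112640x^3 + 77070336x^2 + 102760448x + 58720256
the matrix is upper triangular; its diagonal is (0, 8, 32, 96, 256, 640, 1536, 3584)
for a triangular matrix the eigenvalues are the diagonal entries, with algebraic multiplicity their repetition count

λ = 0 (multiplicity 1), λ = 8 (multiplicity 1), λ = 32 (multiplicity 1), λ = 96 (multiplicity 1), λ = 256 (multiplicity 1), λ = 640 (multiplicity 1), λ = 1536 (multiplicity 1), λ = 3584 (multiplicity 1)


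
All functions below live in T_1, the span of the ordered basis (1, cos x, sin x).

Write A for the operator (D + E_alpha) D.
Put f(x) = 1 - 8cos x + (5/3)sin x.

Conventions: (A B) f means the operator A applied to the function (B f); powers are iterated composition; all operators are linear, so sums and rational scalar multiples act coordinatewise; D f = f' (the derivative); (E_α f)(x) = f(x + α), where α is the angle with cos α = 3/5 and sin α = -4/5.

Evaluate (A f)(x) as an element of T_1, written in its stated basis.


D f = (5/3)cos x + 8sin x
D D f = 8cos x - (5/3)sin x
E_alpha D f = -(27/5)cos x + (92/15)sin x
(D + E_alpha) D f = (13/5)cos x + (67/15)sin x

g(x) = (13/5)cos x + (67/15)sin x


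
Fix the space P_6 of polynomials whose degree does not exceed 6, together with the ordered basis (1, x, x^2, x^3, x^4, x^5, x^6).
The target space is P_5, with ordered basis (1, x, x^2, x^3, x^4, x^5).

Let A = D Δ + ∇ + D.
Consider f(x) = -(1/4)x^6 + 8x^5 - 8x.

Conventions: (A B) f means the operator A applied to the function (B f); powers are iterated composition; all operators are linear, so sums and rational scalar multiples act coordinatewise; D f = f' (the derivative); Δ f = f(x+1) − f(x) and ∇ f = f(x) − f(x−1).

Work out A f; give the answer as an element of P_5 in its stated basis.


Δ f = -(3/2)x^5 + (145/4)x^4 + 75x^3 + (305/4)x^2 + (77/2)x - 1/4
D Δ f = -(15/2)x^4 + 145x^3 + 225x^2 + (305/2)x + 77/2
∇ f = -(3/2)x^5 + (175/4)x^4 - 85x^3 + (335/4)x^2 - (83/2)x + 1/4
D f = -(3/2)x^5 + 40x^4 - 8
(D Δ + ∇ + D) f = -3x^5 + (305/4)x^4 + 60x^3 + (1235/4)x^2 + 111x + 123/4

the image equals g(x) = -3x^5 + (305/4)x^4 + 60x^3 + (1235/4)x^2 + 111x + 123/4


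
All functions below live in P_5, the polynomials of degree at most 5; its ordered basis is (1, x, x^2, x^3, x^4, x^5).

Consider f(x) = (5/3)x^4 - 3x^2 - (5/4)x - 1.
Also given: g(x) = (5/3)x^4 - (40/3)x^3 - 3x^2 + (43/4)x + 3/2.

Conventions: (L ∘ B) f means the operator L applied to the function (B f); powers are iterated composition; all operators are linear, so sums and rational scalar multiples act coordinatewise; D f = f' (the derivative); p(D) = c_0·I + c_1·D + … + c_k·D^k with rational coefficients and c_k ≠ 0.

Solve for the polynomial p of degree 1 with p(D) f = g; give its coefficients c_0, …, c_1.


D^0 f = (5/3)x^4 - 3x^2 - (5/4)x - 1
D^1 f = (20/3)x^3 - 6x - 5/4
matching coefficients of g against c_0 f + c_1 Df + … from the top degree down determines the c_i
solution: c_0 = 1, c_1 = -2

p(D) = I − 2·D, i.e. c_0 = 1, c_1 = -2


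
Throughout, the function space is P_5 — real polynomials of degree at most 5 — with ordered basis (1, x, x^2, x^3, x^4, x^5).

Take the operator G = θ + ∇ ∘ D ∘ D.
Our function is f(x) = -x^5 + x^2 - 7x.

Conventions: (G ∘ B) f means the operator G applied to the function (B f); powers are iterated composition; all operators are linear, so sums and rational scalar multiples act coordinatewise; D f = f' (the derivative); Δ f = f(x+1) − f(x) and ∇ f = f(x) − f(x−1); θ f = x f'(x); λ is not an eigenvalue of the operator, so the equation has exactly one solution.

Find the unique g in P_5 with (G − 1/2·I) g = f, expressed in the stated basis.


write g with unknown coordinates in the stated basis and equate coefficients in (G − 1/2·I) g = f
solving from the highest basis element down gives g = -(2/9)x^5 + (86/9)x^2 - (122/3)x - 80/9
check: G g = -(10/9)x^5 + (52/9)x^2 - (82/3)x - 40/9
so G g − 1/2·g = -x^5 + x^2 - 7x = f ✓

g(x) = -(2/9)x^5 + (86/9)x^2 - (122/3)x - 80/9


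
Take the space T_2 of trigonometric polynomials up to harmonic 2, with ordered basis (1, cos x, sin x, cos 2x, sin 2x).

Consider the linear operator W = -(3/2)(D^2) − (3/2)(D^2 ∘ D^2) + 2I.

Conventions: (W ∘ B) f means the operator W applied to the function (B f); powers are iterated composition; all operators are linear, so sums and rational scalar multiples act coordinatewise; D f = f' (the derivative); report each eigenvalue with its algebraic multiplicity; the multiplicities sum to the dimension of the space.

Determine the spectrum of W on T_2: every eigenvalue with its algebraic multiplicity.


image of 1: 2
image of cos x: 2cos x
image of sin x: 2sin x
image of cos 2x: -16cos 2x
image of sin 2x: -16sin 2x
the matrix is diagonal; its diagonal is (2, 2, 2, -16, -16)
for a triangular matrix the eigenvalues are the diagonal entries, with algebraic multiplicity their repetition count

λ = -16 (multiplicity 2), λ = 2 (multiplicity 3)


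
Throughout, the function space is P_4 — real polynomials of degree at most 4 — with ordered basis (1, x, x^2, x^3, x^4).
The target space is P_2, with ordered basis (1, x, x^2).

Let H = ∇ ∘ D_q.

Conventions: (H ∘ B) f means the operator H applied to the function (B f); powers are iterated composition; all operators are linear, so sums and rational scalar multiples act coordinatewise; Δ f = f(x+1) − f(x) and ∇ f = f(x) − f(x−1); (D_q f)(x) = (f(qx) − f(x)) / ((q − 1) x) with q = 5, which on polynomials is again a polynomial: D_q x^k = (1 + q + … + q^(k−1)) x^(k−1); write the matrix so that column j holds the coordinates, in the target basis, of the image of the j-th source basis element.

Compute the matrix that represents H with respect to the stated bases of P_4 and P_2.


image of 1: 0
image of x: 0
image of x^2: 6
image of x^3: 62x - 31
image of x^4: 468x^2 - 468x + 156
each image's coordinates form column j of the matrix

the matrix is [[0, 0, 6, -31, 156]; [0, 0, 0, 62, -468]; [0, 0, 0, 0, 468]] (rows listed top to bottom)
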